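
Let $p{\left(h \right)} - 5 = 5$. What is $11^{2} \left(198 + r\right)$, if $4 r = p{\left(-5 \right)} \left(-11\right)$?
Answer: $\frac{41261}{2} \approx 20631.0$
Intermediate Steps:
$p{\left(h \right)} = 10$ ($p{\left(h \right)} = 5 + 5 = 10$)
$r = - \frac{55}{2}$ ($r = \frac{10 \left(-11\right)}{4} = \frac{1}{4} \left(-110\right) = - \frac{55}{2} \approx -27.5$)
$11^{2} \left(198 + r\right) = 11^{2} \left(198 - \frac{55}{2}\right) = 121 \cdot \frac{341}{2} = \frac{41261}{2}$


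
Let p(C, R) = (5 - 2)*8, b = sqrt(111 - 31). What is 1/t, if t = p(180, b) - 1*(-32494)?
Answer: 1/32518 ≈ 3.0752e-5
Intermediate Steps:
b = 4*sqrt(5) (b = sqrt(80) = 4*sqrt(5) ≈ 8.9443)
p(C, R) = 24 (p(C, R) = 3*8 = 24)
t = 32518 (t = 24 - 1*(-32494) = 24 + 32494 = 32518)
1/t = 1/32518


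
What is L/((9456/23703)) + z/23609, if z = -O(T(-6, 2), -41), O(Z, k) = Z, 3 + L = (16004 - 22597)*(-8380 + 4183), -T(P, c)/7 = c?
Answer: 2580783991733045/37207784 ≈ 6.9361e+7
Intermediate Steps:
T(P, c) = -7*c
L = 27670818 (L = -3 + (16004 - 22597)*(-8380 + 4183) = -3 - 6593*(-4197) = -3 + 27670821 = 27670818)
z = 14 (z = -(-7)*2 = -1*(-14) = 14)
L/((9456/23703)) + z/23609 = 27670818/((9456/23703)) + 14/23609 = 27670818/((9456*(1/23703))) + 14*(1/23609) = 27670818/(3152/7901) + 14/23609 = 27670818*(7901/3152) + 14/23609 = 109313566509/1576 + 14/23609 = 2580783991733045/37207784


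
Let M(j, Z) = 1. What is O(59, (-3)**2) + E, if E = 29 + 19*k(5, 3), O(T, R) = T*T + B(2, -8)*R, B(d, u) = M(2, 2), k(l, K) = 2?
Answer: 3557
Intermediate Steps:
B(d, u) = 1
O(T, R) = R + T**2 (O(T, R) = T*T + 1*R = T**2 + R = R + T**2)
E = 67 (E = 29 + 19*2 = 29 + 38 = 67)
O(59, (-3)**2) + E = ((-3)**2 + 59**2) + 67 = (9 + 3481) + 67 = 3490 + 67 = 3557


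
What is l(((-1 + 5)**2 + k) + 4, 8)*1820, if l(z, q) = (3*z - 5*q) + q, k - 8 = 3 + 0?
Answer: 111020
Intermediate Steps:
k = 11 (k = 8 + (3 + 0) = 8 + 3 = 11)
l(z, q) = -4*q + 3*z (l(z, q) = (-5*q + 3*z) + q = -4*q + 3*z)
l(((-1 + 5)**2 + k) + 4, 8)*1820 = (-4*8 + 3*(((-1 + 5)**2 + 11) + 4))*1820 = (-32 + 3*((4**2 + 11) + 4))*1820 = (-32 + 3*((16 + 11) + 4))*1820 = (-32 + 3*(27 + 4))*1820 = (-32 + 3*31)*1820 = (-32 + 93)*1820 = 61*1820 = 111020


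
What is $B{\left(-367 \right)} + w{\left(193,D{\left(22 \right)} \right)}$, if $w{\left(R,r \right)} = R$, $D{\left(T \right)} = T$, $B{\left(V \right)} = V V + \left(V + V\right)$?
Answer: $134148$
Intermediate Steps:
$B{\left(V \right)} = V^{2} + 2 V$
$B{\left(-367 \right)} + w{\left(193,D{\left(22 \right)} \right)} = - 367 \left(2 - 367\right) + 193 = \left(-367\right) \left(-365\right) + 193 = 133955 + 193 = 134148$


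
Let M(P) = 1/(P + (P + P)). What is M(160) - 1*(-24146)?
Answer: 11590081/480 ≈ 24146.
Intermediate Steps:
M(P) = 1/(3*P) (M(P) = 1/(P + 2*P) = 1/(3*P))
M(160) - 1*(-24146) = (1/3)/160 - 1*(-24146) = (1/3)*(1/160) + 24146 = 1/480 + 24146 = 11590081/480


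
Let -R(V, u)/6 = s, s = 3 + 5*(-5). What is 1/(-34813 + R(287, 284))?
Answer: -1/34681 ≈ -2.8834e-5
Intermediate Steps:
s = -22 (s = 3 - 25 = -22)
R(V, u) = 132 (R(V, u) = -6*(-22) = 132)
1/(-34813 + R(287, 284)) = 1/(-34813 + 132) = 1/(-34681) = -1/34681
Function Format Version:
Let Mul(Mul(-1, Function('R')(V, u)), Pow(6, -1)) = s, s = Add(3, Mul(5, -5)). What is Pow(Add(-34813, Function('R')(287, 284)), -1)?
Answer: Rational(-1, 34681) ≈ -2.8834e-5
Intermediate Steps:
s = -22 (s = Add(3, -25) = -22)
Function('R')(V, u) = 132 (Function('R')(V, u) = Mul(-6, -22) = 132)
Pow(Add(-34813, Function('R')(287, 284)), -1) = Pow(Add(-34813, 132), -1) = Pow(-34681, -1) = Rational(-1, 34681)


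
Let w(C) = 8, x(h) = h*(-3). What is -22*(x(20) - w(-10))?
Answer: 1496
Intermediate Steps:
x(h) = -3*h
-22*(x(20) - w(-10)) = -22*(-3*20 - 1*8) = -22*(-60 - 8) = -22*(-68) = 1496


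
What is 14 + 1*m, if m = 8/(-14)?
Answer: 94/7 ≈ 13.429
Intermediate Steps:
m = -4/7 (m = 8*(-1/14) = -4/7 ≈ -0.57143)
14 + 1*m = 14 + 1*(-4/7) = 14 - 4/7 = 94/7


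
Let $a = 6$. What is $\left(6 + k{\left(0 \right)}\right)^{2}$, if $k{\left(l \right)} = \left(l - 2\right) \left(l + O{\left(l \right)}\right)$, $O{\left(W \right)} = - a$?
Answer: $324$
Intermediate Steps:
$O{\left(W \right)} = -6$ ($O{\left(W \right)} = \left(-1\right) 6 = -6$)
$k{\left(l \right)} = \left(-6 + l\right) \left(-2 + l\right)$ ($k{\left(l \right)} = \left(l - 2\right) \left(l - 6\right) = \left(-2 + l\right) \left(-6 + l\right) = \left(-6 + l\right) \left(-2 + l\right)$)
$\left(6 + k{\left(0 \right)}\right)^{2} = \left(6 + \left(12 + 0^{2} - 0\right)\right)^{2} = \left(6 + \left(12 + 0 + 0\right)\right)^{2} = \left(6 + 12\right)^{2} = 18^{2} = 324$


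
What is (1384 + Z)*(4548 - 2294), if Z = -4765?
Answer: -7620774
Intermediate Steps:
(1384 + Z)*(4548 - 2294) = (1384 - 4765)*(4548 - 2294) = -3381*2254 = -7620774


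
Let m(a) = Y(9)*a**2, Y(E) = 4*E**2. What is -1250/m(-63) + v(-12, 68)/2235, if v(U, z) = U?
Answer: -3037537/479018610 ≈ -0.0063412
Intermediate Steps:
m(a) = 324*a**2 (m(a) = (4*9**2)*a**2 = (4*81)*a**2 = 324*a**2)
-1250/m(-63) + v(-12, 68)/2235 = -1250/(324*(-63)**2) - 12/2235 = -1250/(324*3969) - 12*1/2235 = -1250/1285956 - 4/745 = -1250*1/1285956 - 4/745 = -625/642978 - 4/745 = -3037537/479018610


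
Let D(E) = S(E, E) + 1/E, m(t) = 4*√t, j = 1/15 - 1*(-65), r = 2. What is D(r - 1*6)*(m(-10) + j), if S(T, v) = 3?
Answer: 2684/15 + 11*I*√10 ≈ 178.93 + 34.785*I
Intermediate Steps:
j = 976/15 (j = 1/15 + 65 = 976/15 ≈ 65.067)
D(E) = 3 + 1/E
D(r - 1*6)*(m(-10) + j) = (3 + 1/(2 - 1*6))*(4*√(-10) + 976/15) = (3 + 1/(2 - 6))*(4*(I*√10) + 976/15) = (3 + 1/(-4))*(4*I*√10 + 976/15) = (3 - ¼)*(976/15 + 4*I*√10) = 11*(976/15 + 4*I*√10)/4 = 2684/15 + 11*I*√10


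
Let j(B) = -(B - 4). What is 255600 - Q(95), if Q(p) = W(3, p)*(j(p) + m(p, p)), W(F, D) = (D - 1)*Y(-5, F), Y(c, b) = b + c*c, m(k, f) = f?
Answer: 245072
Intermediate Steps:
Y(c, b) = b + c²
W(F, D) = (-1 + D)*(25 + F) (W(F, D) = (D - 1)*(F + (-5)²) = (-1 + D)*(F + 25) = (-1 + D)*(25 + F))
j(B) = 4 - B (j(B) = -(-4 + B) = 4 - B)
Q(p) = -112 + 112*p (Q(p) = ((-1 + p)*(25 + 3))*((4 - p) + p) = ((-1 + p)*28)*4 = (-28 + 28*p)*4 = -112 + 112*p)
255600 - Q(95) = 255600 - (-112 + 112*95) = 255600 - (-112 + 10640) = 255600 - 1*10528 = 255600 - 10528 = 245072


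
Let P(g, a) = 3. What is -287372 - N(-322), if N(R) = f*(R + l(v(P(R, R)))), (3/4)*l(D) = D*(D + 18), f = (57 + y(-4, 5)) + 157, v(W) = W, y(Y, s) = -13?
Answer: -239534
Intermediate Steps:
f = 201 (f = (57 - 13) + 157 = 44 + 157 = 201)
l(D) = 4*D*(18 + D)/3 (l(D) = 4*(D*(D + 18))/3 = 4*(D*(18 + D))/3 = 4*D*(18 + D)/3)
N(R) = 16884 + 201*R (N(R) = 201*(R + (4/3)*3*(18 + 3)) = 201*(R + (4/3)*3*21) = 201*(R + 84) = 201*(84 + R) = 16884 + 201*R)
-287372 - N(-322) = -287372 - (16884 + 201*(-322)) = -287372 - (16884 - 64722) = -287372 - 1*(-47838) = -287372 + 47838 = -239534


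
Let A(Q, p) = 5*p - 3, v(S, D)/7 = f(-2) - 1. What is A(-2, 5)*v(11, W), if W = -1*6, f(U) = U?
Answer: -462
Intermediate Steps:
W = -6
v(S, D) = -21 (v(S, D) = 7*(-2 - 1) = 7*(-3) = -21)
A(Q, p) = -3 + 5*p
A(-2, 5)*v(11, W) = (-3 + 5*5)*(-21) = (-3 + 25)*(-21) = 22*(-21) = -462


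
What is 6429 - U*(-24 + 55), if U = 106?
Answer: 3143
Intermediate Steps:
6429 - U*(-24 + 55) = 6429 - 106*(-24 + 55) = 6429 - 106*31 = 6429 - 1*3286 = 6429 - 3286 = 3143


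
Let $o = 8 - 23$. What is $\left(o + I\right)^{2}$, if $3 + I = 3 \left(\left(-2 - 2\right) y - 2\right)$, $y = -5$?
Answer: $1296$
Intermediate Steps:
$o = -15$ ($o = 8 - 23 = -15$)
$I = 51$ ($I = -3 + 3 \left(\left(-2 - 2\right) \left(-5\right) - 2\right) = -3 + 3 \left(\left(-4\right) \left(-5\right) - 2\right) = -3 + 3 \left(20 - 2\right) = -3 + 3 \cdot 18 = -3 + 54 = 51$)
$\left(o + I\right)^{2} = \left(-15 + 51\right)^{2} = 36^{2} = 1296$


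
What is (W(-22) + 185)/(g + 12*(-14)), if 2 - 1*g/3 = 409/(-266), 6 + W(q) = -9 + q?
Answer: -39368/41865 ≈ -0.94036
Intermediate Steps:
W(q) = -15 + q (W(q) = -6 + (-9 + q) = -15 + q)
g = 2823/266 (g = 6 - 1227/(-266) = 6 - 1227*(-1)/266 = 6 - 3*(-409/266) = 6 + 1227/266 = 2823/266 ≈ 10.613)
(W(-22) + 185)/(g + 12*(-14)) = ((-15 - 22) + 185)/(2823/266 + 12*(-14)) = (-37 + 185)/(2823/266 - 168) = 148/(-41865/266) = 148*(-266/41865) = -39368/41865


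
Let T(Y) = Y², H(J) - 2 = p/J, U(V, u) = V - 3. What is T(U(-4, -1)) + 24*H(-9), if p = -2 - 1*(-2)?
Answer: 97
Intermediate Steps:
p = 0 (p = -2 + 2 = 0)
U(V, u) = -3 + V
H(J) = 2 (H(J) = 2 + 0/J = 2 + 0 = 2)
T(U(-4, -1)) + 24*H(-9) = (-3 - 4)² + 24*2 = (-7)² + 48 = 49 + 48 = 97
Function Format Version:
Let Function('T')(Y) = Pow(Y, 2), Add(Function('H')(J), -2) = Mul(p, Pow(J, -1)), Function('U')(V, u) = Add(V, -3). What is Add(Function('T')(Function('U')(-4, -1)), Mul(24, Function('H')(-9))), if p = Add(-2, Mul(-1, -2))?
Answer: 97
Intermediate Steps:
p = 0 (p = Add(-2, 2) = 0)
Function('U')(V, u) = Add(-3, V)
Function('H')(J) = 2 (Function('H')(J) = Add(2, Mul(0, Pow(J, -1))) = Add(2, 0) = 2)
Add(Function('T')(Function('U')(-4, -1)), Mul(24, Function('H')(-9))) = Add(Pow(Add(-3, -4), 2), Mul(24, 2)) = Add(Pow(-7, 2), 48) = Add(49, 48) = 97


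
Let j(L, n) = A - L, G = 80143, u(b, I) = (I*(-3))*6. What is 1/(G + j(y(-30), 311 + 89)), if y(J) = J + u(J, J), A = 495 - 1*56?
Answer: 1/80072 ≈ 1.2489e-5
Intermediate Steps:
u(b, I) = -18*I (u(b, I) = -3*I*6 = -18*I)
A = 439 (A = 495 - 56 = 439)
y(J) = -17*J (y(J) = J - 18*J = -17*J)
j(L, n) = 439 - L
1/(G + j(y(-30), 311 + 89)) = 1/(80143 + (439 - (-17)*(-30))) = 1/(80143 + (439 - 1*510)) = 1/(80143 + (439 - 510)) = 1/(80143 - 71) = 1/80072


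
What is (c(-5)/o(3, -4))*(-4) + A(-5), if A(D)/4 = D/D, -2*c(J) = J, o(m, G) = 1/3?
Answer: -26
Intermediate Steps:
o(m, G) = ⅓ (o(m, G) = 1*(⅓) = ⅓)
c(J) = -J/2
A(D) = 4 (A(D) = 4*(D/D) = 4*1 = 4)
(c(-5)/o(3, -4))*(-4) + A(-5) = ((-½*(-5))/(⅓))*(-4) + 4 = ((5/2)*3)*(-4) + 4 = (15/2)*(-4) + 4 = -30 + 4 = -26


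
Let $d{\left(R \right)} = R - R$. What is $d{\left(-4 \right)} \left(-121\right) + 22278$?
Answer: $22278$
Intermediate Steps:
$d{\left(R \right)} = 0$
$d{\left(-4 \right)} \left(-121\right) + 22278 = 0 \left(-121\right) + 22278 = 0 + 22278 = 22278$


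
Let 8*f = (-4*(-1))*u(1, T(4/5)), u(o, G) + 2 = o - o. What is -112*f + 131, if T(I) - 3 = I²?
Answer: 243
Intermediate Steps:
T(I) = 3 + I²
u(o, G) = -2 (u(o, G) = -2 + (o - o) = -2 + 0 = -2)
f = -1 (f = (-4*(-1)*(-2))/8 = (4*(-2))/8 = (⅛)*(-8) = -1)
-112*f + 131 = -112*(-1) + 131 = 112 + 131 = 243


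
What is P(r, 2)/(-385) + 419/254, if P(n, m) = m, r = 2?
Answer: 160807/97790 ≈ 1.6444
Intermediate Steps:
P(r, 2)/(-385) + 419/254 = 2/(-385) + 419/254 = 2*(-1/385) + 419*(1/254) = -2/385 + 419/254 = 160807/97790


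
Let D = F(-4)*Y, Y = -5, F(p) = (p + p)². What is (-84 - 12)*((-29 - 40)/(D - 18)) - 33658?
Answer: -5691514/169 ≈ -33678.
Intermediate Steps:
F(p) = 4*p² (F(p) = (2*p)² = 4*p²)
D = -320 (D = (4*(-4)²)*(-5) = (4*16)*(-5) = 64*(-5) = -320)
(-84 - 12)*((-29 - 40)/(D - 18)) - 33658 = (-84 - 12)*((-29 - 40)/(-320 - 18)) - 33658 = -(-6624)/(-338) - 33658 = -(-6624)*(-1)/338 - 33658 = -96*69/338 - 33658 = -3312/169 - 33658 = -5691514/169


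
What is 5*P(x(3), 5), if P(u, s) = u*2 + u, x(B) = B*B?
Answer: 135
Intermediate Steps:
x(B) = B**2
P(u, s) = 3*u (P(u, s) = 2*u + u = 3*u)
5*P(x(3), 5) = 5*(3*3**2) = 5*(3*9) = 5*27 = 135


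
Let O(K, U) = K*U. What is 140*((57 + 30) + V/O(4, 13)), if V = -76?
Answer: 155680/13 ≈ 11975.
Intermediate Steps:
140*((57 + 30) + V/O(4, 13)) = 140*((57 + 30) - 76/(4*13)) = 140*(87 - 76/52) = 140*(87 - 76*1/52) = 140*(87 - 19/13) = 140*(1112/13) = 155680/13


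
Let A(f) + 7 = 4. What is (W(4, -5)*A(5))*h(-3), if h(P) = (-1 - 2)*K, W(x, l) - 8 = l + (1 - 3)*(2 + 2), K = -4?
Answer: 180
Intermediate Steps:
A(f) = -3 (A(f) = -7 + 4 = -3)
W(x, l) = l (W(x, l) = 8 + (l + (1 - 3)*(2 + 2)) = 8 + (l - 2*4) = 8 + (l - 8) = 8 + (-8 + l) = l)
h(P) = 12 (h(P) = (-1 - 2)*(-4) = -3*(-4) = 12)
(W(4, -5)*A(5))*h(-3) = -5*(-3)*12 = 15*12 = 180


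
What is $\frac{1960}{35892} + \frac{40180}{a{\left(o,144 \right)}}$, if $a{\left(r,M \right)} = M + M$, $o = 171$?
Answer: $\frac{3339595}{23928} \approx 139.57$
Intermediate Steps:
$a{\left(r,M \right)} = 2 M$
$\frac{1960}{35892} + \frac{40180}{a{\left(o,144 \right)}} = \frac{1960}{35892} + \frac{40180}{2 \cdot 144} = 1960 \cdot \frac{1}{35892} + \frac{40180}{288} = \frac{490}{8973} + 40180 \cdot \frac{1}{288} = \frac{490}{8973} + \frac{10045}{72} = \frac{3339595}{23928}$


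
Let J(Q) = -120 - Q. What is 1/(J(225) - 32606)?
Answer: -1/32951 ≈ -3.0348e-5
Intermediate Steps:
1/(J(225) - 32606) = 1/((-120 - 1*225) - 32606) = 1/((-120 - 225) - 32606) = 1/(-345 - 32606) = 1/(-32951) = -1/32951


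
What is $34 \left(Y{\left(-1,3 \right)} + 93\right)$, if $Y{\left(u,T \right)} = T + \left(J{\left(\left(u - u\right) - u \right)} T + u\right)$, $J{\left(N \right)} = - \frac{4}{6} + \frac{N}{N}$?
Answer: $3264$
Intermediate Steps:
$J{\left(N \right)} = \frac{1}{3}$ ($J{\left(N \right)} = \left(-4\right) \frac{1}{6} + 1 = - \frac{2}{3} + 1 = \frac{1}{3}$)
$Y{\left(u,T \right)} = u + \frac{4 T}{3}$ ($Y{\left(u,T \right)} = T + \left(\frac{T}{3} + u\right) = T + \left(u + \frac{T}{3}\right) = u + \frac{4 T}{3}$)
$34 \left(Y{\left(-1,3 \right)} + 93\right) = 34 \left(\left(-1 + \frac{4}{3} \cdot 3\right) + 93\right) = 34 \left(\left(-1 + 4\right) + 93\right) = 34 \left(3 + 93\right) = 34 \cdot 96 = 3264$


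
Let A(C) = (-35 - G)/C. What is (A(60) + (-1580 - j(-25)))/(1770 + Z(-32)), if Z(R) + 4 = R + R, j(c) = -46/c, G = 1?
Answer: -39561/42550 ≈ -0.92975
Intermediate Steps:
Z(R) = -4 + 2*R (Z(R) = -4 + (R + R) = -4 + 2*R)
A(C) = -36/C (A(C) = (-35 - 1*1)/C = (-35 - 1)/C = -36/C)
(A(60) + (-1580 - j(-25)))/(1770 + Z(-32)) = (-36/60 + (-1580 - (-46)/(-25)))/(1770 + (-4 + 2*(-32))) = (-36*1/60 + (-1580 - (-46)*(-1)/25))/(1770 + (-4 - 64)) = (-⅗ + (-1580 - 1*46/25))/(1770 - 68) = (-⅗ + (-1580 - 46/25))/1702 = (-⅗ - 39546/25)*(1/1702) = -39561/25*1/1702 = -39561/42550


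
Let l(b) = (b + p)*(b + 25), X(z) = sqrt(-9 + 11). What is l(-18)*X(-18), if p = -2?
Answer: -140*sqrt(2) ≈ -197.99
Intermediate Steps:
X(z) = sqrt(2)
l(b) = (-2 + b)*(25 + b) (l(b) = (b - 2)*(b + 25) = (-2 + b)*(25 + b))
l(-18)*X(-18) = (-50 + (-18)**2 + 23*(-18))*sqrt(2) = (-50 + 324 - 414)*sqrt(2) = -140*sqrt(2)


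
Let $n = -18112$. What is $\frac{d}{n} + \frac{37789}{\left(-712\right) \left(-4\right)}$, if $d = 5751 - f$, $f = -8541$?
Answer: $\frac{10058293}{805984} \approx 12.48$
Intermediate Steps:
$d = 14292$ ($d = 5751 - -8541 = 5751 + 8541 = 14292$)
$\frac{d}{n} + \frac{37789}{\left(-712\right) \left(-4\right)} = \frac{14292}{-18112} + \frac{37789}{\left(-712\right) \left(-4\right)} = 14292 \left(- \frac{1}{18112}\right) + \frac{37789}{2848} = - \frac{3573}{4528} + 37789 \cdot \frac{1}{2848} = - \frac{3573}{4528} + \frac{37789}{2848} = \frac{10058293}{805984}$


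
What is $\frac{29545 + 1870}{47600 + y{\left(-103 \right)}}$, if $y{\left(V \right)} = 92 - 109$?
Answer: $\frac{31415}{47583} \approx 0.66021$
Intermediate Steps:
$y{\left(V \right)} = -17$ ($y{\left(V \right)} = 92 - 109 = -17$)
$\frac{29545 + 1870}{47600 + y{\left(-103 \right)}} = \frac{29545 + 1870}{47600 - 17} = \frac{31415}{47583}$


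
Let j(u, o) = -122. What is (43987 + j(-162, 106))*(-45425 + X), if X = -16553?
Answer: -2718664970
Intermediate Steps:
(43987 + j(-162, 106))*(-45425 + X) = (43987 - 122)*(-45425 - 16553) = 43865*(-61978) = -2718664970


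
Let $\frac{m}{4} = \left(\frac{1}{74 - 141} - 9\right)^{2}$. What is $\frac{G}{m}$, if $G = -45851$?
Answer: $- \frac{205825139}{1459264} \approx -141.05$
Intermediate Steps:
$m = \frac{1459264}{4489}$ ($m = 4 \left(\frac{1}{74 - 141} - 9\right)^{2} = 4 \left(\frac{1}{-67} - 9\right)^{2} = 4 \left(- \frac{1}{67} - 9\right)^{2} = 4 \left(- \frac{604}{67}\right)^{2} = 4 \cdot \frac{364816}{4489} = \frac{1459264}{4489} \approx 325.08$)
$\frac{G}{m} = - \frac{45851}{\frac{1459264}{4489}} = \left(-45851\right) \frac{4489}{1459264} = - \frac{205825139}{1459264}$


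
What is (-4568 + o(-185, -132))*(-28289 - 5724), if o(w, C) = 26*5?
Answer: 150949694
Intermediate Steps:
o(w, C) = 130
(-4568 + o(-185, -132))*(-28289 - 5724) = (-4568 + 130)*(-28289 - 5724) = -4438*(-34013) = 150949694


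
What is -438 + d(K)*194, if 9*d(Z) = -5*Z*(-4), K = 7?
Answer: 23218/9 ≈ 2579.8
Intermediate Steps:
d(Z) = 20*Z/9 (d(Z) = (-5*Z*(-4))/9 = (20*Z)/9 = 20*Z/9)
-438 + d(K)*194 = -438 + ((20/9)*7)*194 = -438 + (140/9)*194 = -438 + 27160/9 = 23218/9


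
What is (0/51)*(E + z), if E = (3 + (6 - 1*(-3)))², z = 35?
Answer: 0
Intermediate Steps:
E = 144 (E = (3 + (6 + 3))² = (3 + 9)² = 12² = 144)
(0/51)*(E + z) = (0/51)*(144 + 35) = (0*(1/51))*179 = 0*179 = 0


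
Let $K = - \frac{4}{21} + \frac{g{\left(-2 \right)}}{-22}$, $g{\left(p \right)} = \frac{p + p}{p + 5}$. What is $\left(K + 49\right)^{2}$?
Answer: $\frac{14160169}{5929} \approx 2388.3$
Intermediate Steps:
$g{\left(p \right)} = \frac{2 p}{5 + p}$
$K = - \frac{10}{77}$ ($K = - \frac{4}{21} + \frac{2 \left(-2\right) \frac{1}{5 - 2}}{-22} = \left(-4\right) \frac{1}{21} + 2 \left(-2\right) \frac{1}{3} \left(- \frac{1}{22}\right) = - \frac{4}{21} + 2 \left(-2\right) \frac{1}{3} \left(- \frac{1}{22}\right) = - \frac{4}{21} - - \frac{2}{33} = - \frac{4}{21} + \frac{2}{33} = - \frac{10}{77} \approx -0.12987$)
$\left(K + 49\right)^{2} = \left(- \frac{10}{77} + 49\right)^{2} = \left(\frac{3763}{77}\right)^{2} = \frac{14160169}{5929}$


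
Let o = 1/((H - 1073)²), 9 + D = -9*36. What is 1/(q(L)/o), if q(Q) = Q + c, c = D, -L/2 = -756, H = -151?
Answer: 1/1766349504 ≈ 5.6614e-10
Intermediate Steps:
L = 1512 (L = -2*(-756) = 1512)
D = -333 (D = -9 - 9*36 = -9 - 324 = -333)
c = -333
q(Q) = -333 + Q (q(Q) = Q - 333 = -333 + Q)
o = 1/1498176 (o = 1/((-151 - 1073)²) = 1/((-1224)²) = 1/1498176 ≈ 6.6748e-7)
1/(q(L)/o) = 1/((-333 + 1512)/(1/1498176)) = 1/(1179*1498176) = 1/1766349504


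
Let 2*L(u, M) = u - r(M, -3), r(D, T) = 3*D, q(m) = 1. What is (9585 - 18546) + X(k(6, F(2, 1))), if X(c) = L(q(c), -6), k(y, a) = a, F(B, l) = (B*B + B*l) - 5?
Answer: -17903/2 ≈ -8951.5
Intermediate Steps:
F(B, l) = -5 + B² + B*l (F(B, l) = (B² + B*l) - 5 = -5 + B² + B*l)
L(u, M) = u/2 - 3*M/2 (L(u, M) = (u - 3*M)/2 = u/2 - 3*M/2)
X(c) = 19/2 (X(c) = (½)*1 - 3/2*(-6) = ½ + 9 = 19/2)
(9585 - 18546) + X(k(6, F(2, 1))) = (9585 - 18546) + 19/2 = -8961 + 19/2 = -17903/2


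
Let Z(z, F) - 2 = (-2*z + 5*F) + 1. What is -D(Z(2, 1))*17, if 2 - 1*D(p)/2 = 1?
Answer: -34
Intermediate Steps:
Z(z, F) = 3 - 2*z + 5*F (Z(z, F) = 2 + ((-2*z + 5*F) + 1) = 2 + (1 - 2*z + 5*F) = 3 - 2*z + 5*F)
D(p) = 2 (D(p) = 4 - 2*1 = 4 - 2 = 2)
-D(Z(2, 1))*17 = -1*2*17 = -2*17 = -34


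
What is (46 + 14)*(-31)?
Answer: -1860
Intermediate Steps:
(46 + 14)*(-31) = 60*(-31) = -1860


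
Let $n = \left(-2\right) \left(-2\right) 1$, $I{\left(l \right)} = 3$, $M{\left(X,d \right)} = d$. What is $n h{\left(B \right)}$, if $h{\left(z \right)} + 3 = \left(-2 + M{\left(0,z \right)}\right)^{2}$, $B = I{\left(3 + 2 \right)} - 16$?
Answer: $888$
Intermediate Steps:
$B = -13$ ($B = 3 - 16 = -13$)
$n = 4$ ($n = 4 \cdot 1 = 4$)
$h{\left(z \right)} = -3 + \left(-2 + z\right)^{2}$
$n h{\left(B \right)} = 4 \left(-3 + \left(-2 - 13\right)^{2}\right) = 4 \left(-3 + \left(-15\right)^{2}\right) = 4 \left(-3 + 225\right) = 4 \cdot 222 = 888$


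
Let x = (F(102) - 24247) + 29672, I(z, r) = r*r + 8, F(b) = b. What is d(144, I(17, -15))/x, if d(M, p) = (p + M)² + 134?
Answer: 142263/5527 ≈ 25.740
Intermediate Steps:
I(z, r) = 8 + r² (I(z, r) = r² + 8 = 8 + r²)
d(M, p) = 134 + (M + p)² (d(M, p) = (M + p)² + 134 = 134 + (M + p)²)
x = 5527 (x = (102 - 24247) + 29672 = -24145 + 29672 = 5527)
d(144, I(17, -15))/x = (134 + (144 + (8 + (-15)²))²)/5527 = (134 + (144 + (8 + 225))²)*(1/5527) = (134 + (144 + 233)²)*(1/5527) = (134 + 377²)*(1/5527) = (134 + 142129)*(1/5527) = 142263*(1/5527) = 142263/5527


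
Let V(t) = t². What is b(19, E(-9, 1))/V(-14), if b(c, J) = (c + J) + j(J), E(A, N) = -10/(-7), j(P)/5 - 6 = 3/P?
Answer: 853/2744 ≈ 0.31086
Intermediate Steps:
j(P) = 30 + 15/P (j(P) = 30 + 5*(3/P) = 30 + 15/P)
E(A, N) = 10/7 (E(A, N) = -10*(-⅐) = 10/7)
b(c, J) = 30 + J + c + 15/J (b(c, J) = (c + J) + (30 + 15/J) = (J + c) + (30 + 15/J) = 30 + J + c + 15/J)
b(19, E(-9, 1))/V(-14) = (30 + 10/7 + 19 + 15/(10/7))/((-14)²) = (30 + 10/7 + 19 + 15*(7/10))/196 = (30 + 10/7 + 19 + 21/2)*(1/196) = (853/14)*(1/196) = 853/2744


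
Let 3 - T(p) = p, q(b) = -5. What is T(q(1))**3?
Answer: 512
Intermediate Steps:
T(p) = 3 - p
T(q(1))**3 = (3 - 1*(-5))**3 = (3 + 5)**3 = 8**3 = 512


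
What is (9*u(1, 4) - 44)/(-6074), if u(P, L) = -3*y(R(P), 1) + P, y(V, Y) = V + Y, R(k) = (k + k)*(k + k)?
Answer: 85/3037 ≈ 0.027988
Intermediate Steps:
R(k) = 4*k**2 (R(k) = (2*k)*(2*k) = 4*k**2)
u(P, L) = -3 + P - 12*P**2 (u(P, L) = -3*(4*P**2 + 1) + P = -3*(1 + 4*P**2) + P = (-3 - 12*P**2) + P = -3 + P - 12*P**2)
(9*u(1, 4) - 44)/(-6074) = (9*(-3 + 1 - 12*1**2) - 44)/(-6074) = (9*(-3 + 1 - 12*1) - 44)*(-1/6074) = (9*(-3 + 1 - 12) - 44)*(-1/6074) = (9*(-14) - 44)*(-1/6074) = (-126 - 44)*(-1/6074) = -170*(-1/6074) = 85/3037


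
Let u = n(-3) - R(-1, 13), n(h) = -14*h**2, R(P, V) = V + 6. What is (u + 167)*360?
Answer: 7920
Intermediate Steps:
R(P, V) = 6 + V
u = -145 (u = -14*(-3)**2 - (6 + 13) = -14*9 - 1*19 = -126 - 19 = -145)
(u + 167)*360 = (-145 + 167)*360 = 22*360 = 7920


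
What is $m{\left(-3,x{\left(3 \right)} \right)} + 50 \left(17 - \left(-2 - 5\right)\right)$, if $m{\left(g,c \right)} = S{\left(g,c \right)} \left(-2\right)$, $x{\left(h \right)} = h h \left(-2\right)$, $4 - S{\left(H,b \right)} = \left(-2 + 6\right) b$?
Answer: $1048$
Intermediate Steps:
$S{\left(H,b \right)} = 4 - 4 b$ ($S{\left(H,b \right)} = 4 - \left(-2 + 6\right) b = 4 - 4 b$)
$x{\left(h \right)} = - 2 h^{2}$ ($x{\left(h \right)} = h^{2} \left(-2\right) = - 2 h^{2}$)
$m{\left(g,c \right)} = -8 + 8 c$ ($m{\left(g,c \right)} = \left(4 - 4 c\right) \left(-2\right) = -8 + 8 c$)
$m{\left(-3,x{\left(3 \right)} \right)} + 50 \left(17 - \left(-2 - 5\right)\right) = \left(-8 + 8 \left(- 2 \cdot 3^{2}\right)\right) + 50 \left(17 - \left(-2 - 5\right)\right) = \left(-8 + 8 \left(\left(-2\right) 9\right)\right) + 50 \left(17 - -7\right) = \left(-8 + 8 \left(-18\right)\right) + 50 \left(17 + 7\right) = \left(-8 - 144\right) + 50 \cdot 24 = -152 + 1200 = 1048$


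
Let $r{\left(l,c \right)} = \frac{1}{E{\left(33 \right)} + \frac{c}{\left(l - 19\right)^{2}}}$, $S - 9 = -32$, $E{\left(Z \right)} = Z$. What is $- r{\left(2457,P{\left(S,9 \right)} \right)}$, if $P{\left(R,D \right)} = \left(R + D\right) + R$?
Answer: $- \frac{5943844}{196146815} \approx -0.030303$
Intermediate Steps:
$S = -23$ ($S = 9 - 32 = -23$)
$P{\left(R,D \right)} = D + 2 R$ ($P{\left(R,D \right)} = \left(D + R\right) + R = D + 2 R$)
$r{\left(l,c \right)} = \frac{1}{33 + \frac{c}{\left(-19 + l\right)^{2}}}$ ($r{\left(l,c \right)} = \frac{1}{33 + \frac{c}{\left(l - 19\right)^{2}}} = \frac{1}{33 + \frac{c}{\left(-19 + l\right)^{2}}}$)
$- r{\left(2457,P{\left(S,9 \right)} \right)} = - \frac{\left(-19 + 2457\right)^{2}}{\left(9 + 2 \left(-23\right)\right) + 33 \left(-19 + 2457\right)^{2}} = - \frac{2438^{2}}{\left(9 - 46\right) + 33 \cdot 2438^{2}} = - \frac{5943844}{-37 + 33 \cdot 5943844} = - \frac{5943844}{-37 + 196146852} = - \frac{5943844}{196146815}$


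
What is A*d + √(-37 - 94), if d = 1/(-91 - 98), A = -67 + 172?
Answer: -5/9 + I*√131 ≈ -0.55556 + 11.446*I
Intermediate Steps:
A = 105
d = -1/189 (d = 1/(-189) = -1/189 ≈ -0.0052910)
A*d + √(-37 - 94) = 105*(-1/189) + √(-37 - 94) = -5/9 + √(-131) = -5/9 + I*√131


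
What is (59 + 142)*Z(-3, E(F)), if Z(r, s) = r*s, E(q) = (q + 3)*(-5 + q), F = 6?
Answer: -5427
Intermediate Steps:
E(q) = (-5 + q)*(3 + q) (E(q) = (3 + q)*(-5 + q) = (-5 + q)*(3 + q))
(59 + 142)*Z(-3, E(F)) = (59 + 142)*(-3*(-15 + 6**2 - 2*6)) = 201*(-3*(-15 + 36 - 12)) = 201*(-3*9) = 201*(-27) = -5427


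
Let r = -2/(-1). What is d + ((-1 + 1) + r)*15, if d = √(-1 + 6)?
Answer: 30 + √5 ≈ 32.236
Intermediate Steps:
r = 2 (r = -2*(-1) = 2)
d = √5 ≈ 2.2361
d + ((-1 + 1) + r)*15 = √5 + ((-1 + 1) + 2)*15 = √5 + (0 + 2)*15 = √5 + 2*15 = √5 + 30 = 30 + √5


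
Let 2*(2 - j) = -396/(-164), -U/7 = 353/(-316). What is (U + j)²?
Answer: 12450319561/167857936 ≈ 74.172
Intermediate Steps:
U = 2471/316 (U = -2471/(-316) = -2471*(-1)/316 = -7*(-353/316) = 2471/316 ≈ 7.8196)
j = 65/82 (j = 2 - (-198)/(-164) = 2 - (-198)*(-1)/164 = 2 - ½*99/41 = 2 - 99/82 = 65/82 ≈ 0.79268)
(U + j)² = (2471/316 + 65/82)² = (111581/12956)² = 12450319561/167857936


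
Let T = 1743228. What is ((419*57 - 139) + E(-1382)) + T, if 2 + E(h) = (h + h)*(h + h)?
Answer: 9406666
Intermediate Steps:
E(h) = -2 + 4*h**2 (E(h) = -2 + (h + h)*(h + h) = -2 + (2*h)*(2*h) = -2 + 4*h**2)
((419*57 - 139) + E(-1382)) + T = ((419*57 - 139) + (-2 + 4*(-1382)**2)) + 1743228 = ((23883 - 139) + (-2 + 4*1909924)) + 1743228 = (23744 + (-2 + 7639696)) + 1743228 = (23744 + 7639694) + 1743228 = 7663438 + 1743228 = 9406666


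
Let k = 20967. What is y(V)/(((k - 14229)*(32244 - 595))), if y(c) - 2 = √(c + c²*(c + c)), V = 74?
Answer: 1/106625481 + √90058/71083654 ≈ 4.2311e-6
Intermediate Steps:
y(c) = 2 + √(c + 2*c³) (y(c) = 2 + √(c + c²*(c + c)) = 2 + √(c + c²*(2*c)) = 2 + √(c + 2*c³))
y(V)/(((k - 14229)*(32244 - 595))) = (2 + √(74 + 2*74³))/(((20967 - 14229)*(32244 - 595))) = (2 + √(74 + 2*405224))/((6738*31649)) = (2 + √(74 + 810448))/213250962 = (2 + √810522)*(1/213250962) = (2 + 3*√90058)*(1/213250962) = 1/106625481 + √90058/71083654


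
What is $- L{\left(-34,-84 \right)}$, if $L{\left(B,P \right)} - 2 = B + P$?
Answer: $116$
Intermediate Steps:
$L{\left(B,P \right)} = 2 + B + P$ ($L{\left(B,P \right)} = 2 + \left(B + P\right) = 2 + B + P$)
$- L{\left(-34,-84 \right)} = - (2 - 34 - 84) = \left(-1\right) \left(-116\right) = 116$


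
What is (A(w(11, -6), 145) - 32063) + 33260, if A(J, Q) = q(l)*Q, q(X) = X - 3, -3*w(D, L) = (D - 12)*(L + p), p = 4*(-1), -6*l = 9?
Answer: 1089/2 ≈ 544.50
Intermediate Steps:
l = -3/2 (l = -1/6*9 = -3/2 ≈ -1.5000)
p = -4
w(D, L) = -(-12 + D)*(-4 + L)/3 (w(D, L) = -(D - 12)*(L - 4)/3 = -(-12 + D)*(-4 + L)/3)
q(X) = -3 + X
A(J, Q) = -9*Q/2 (A(J, Q) = (-3 - 3/2)*Q = -9*Q/2)
(A(w(11, -6), 145) - 32063) + 33260 = (-9/2*145 - 32063) + 33260 = (-1305/2 - 32063) + 33260 = -65431/2 + 33260 = 1089/2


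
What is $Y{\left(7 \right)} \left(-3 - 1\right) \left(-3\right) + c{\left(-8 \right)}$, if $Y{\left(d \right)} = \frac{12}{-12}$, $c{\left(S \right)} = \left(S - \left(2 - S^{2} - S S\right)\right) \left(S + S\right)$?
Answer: $-1900$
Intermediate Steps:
$c{\left(S \right)} = 2 S \left(-2 + S + 2 S^{2}\right)$ ($c{\left(S \right)} = \left(S + \left(\left(S^{2} + S^{2}\right) - 2\right)\right) 2 S = \left(S + \left(2 S^{2} - 2\right)\right) 2 S = \left(S + \left(-2 + 2 S^{2}\right)\right) 2 S = \left(-2 + S + 2 S^{2}\right) 2 S = 2 S \left(-2 + S + 2 S^{2}\right)$)
$Y{\left(d \right)} = -1$ ($Y{\left(d \right)} = 12 \left(- \frac{1}{12}\right) = -1$)
$Y{\left(7 \right)} \left(-3 - 1\right) \left(-3\right) + c{\left(-8 \right)} = - \left(-3 - 1\right) \left(-3\right) + 2 \left(-8\right) \left(-2 - 8 + 2 \left(-8\right)^{2}\right) = - \left(-4\right) \left(-3\right) + 2 \left(-8\right) \left(-2 - 8 + 2 \cdot 64\right) = \left(-1\right) 12 + 2 \left(-8\right) \left(-2 - 8 + 128\right) = -12 + 2 \left(-8\right) 118 = -12 - 1888 = -1900$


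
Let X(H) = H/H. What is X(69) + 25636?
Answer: 25637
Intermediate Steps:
X(H) = 1
X(69) + 25636 = 1 + 25636 = 25637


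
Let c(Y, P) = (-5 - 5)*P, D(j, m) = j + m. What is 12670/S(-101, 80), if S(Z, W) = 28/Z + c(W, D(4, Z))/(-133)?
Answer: -85098055/50847 ≈ -1673.6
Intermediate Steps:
c(Y, P) = -10*P
S(Z, W) = 40/133 + 28/Z + 10*Z/133 (S(Z, W) = 28/Z - 10*(4 + Z)/(-133) = 28/Z + (-40 - 10*Z)*(-1/133) = 28/Z + (40/133 + 10*Z/133) = 40/133 + 28/Z + 10*Z/133)
12670/S(-101, 80) = 12670/(((2/133)*(1862 + 5*(-101)*(4 - 101))/(-101))) = 12670/(((2/133)*(-1/101)*(1862 + 5*(-101)*(-97)))) = 12670/(((2/133)*(-1/101)*(1862 + 48985))) = 12670/(((2/133)*(-1/101)*50847)) = 12670/(-101694/13433) = 12670*(-13433/101694) = -85098055/50847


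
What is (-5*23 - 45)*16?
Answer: -2560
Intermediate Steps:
(-5*23 - 45)*16 = (-115 - 45)*16 = -160*16 = -2560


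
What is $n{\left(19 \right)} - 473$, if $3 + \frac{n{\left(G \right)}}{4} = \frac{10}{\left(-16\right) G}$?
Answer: $- \frac{18435}{38} \approx -485.13$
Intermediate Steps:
$n{\left(G \right)} = -12 - \frac{5}{2 G}$ ($n{\left(G \right)} = -12 + 4 \frac{10}{\left(-16\right) G} = -12 + 4 \cdot 10 \left(- \frac{1}{16 G}\right) = -12 + 4 \left(- \frac{5}{8 G}\right) = -12 - \frac{5}{2 G}$)
$n{\left(19 \right)} - 473 = \left(-12 - \frac{5}{2 \cdot 19}\right) - 473 = \left(-12 - \frac{5}{38}\right) - 473 = - \frac{461}{38} - 473 = - \frac{18435}{38}$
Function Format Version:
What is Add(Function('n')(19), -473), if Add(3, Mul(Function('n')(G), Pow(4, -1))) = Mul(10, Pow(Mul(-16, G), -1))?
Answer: Rational(-18435, 38) ≈ -485.13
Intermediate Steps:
Function('n')(G) = Add(-12, Mul(Rational(-5, 2), Pow(G, -1))) (Function('n')(G) = Add(-12, Mul(4, Mul(10, Pow(Mul(-16, G), -1)))) = Add(-12, Mul(4, Mul(10, Mul(Rational(-1, 16), Pow(G, -1))))) = Add(-12, Mul(4, Mul(Rational(-5, 8), Pow(G, -1)))) = Add(-12, Mul(Rational(-5, 2), Pow(G, -1))))
Add(Function('n')(19), -473) = Add(Add(-12, Mul(Rational(-5, 2), Pow(19, -1))), -473) = Add(Add(-12, Mul(Rational(-5, 2), Rational(1, 19))), -473) = Add(Add(-12, Rational(-5, 38)), -473) = Add(Rational(-461, 38), -473) = Rational(-18435, 38)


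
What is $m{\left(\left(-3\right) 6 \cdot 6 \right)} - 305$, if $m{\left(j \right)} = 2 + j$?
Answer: $-411$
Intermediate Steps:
$m{\left(\left(-3\right) 6 \cdot 6 \right)} - 305 = \left(2 + \left(-3\right) 6 \cdot 6\right) - 305 = \left(2 - 108\right) - 305 = -106 - 305 = -411$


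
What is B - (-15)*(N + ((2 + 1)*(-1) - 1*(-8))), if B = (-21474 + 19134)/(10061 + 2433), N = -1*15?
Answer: -938220/6247 ≈ -150.19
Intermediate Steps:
N = -15
B = -1170/6247 (B = -2340/12494 = -2340*1/12494 = -1170/6247 ≈ -0.18729)
B - (-15)*(N + ((2 + 1)*(-1) - 1*(-8))) = -1170/6247 - (-15)*(-15 + ((2 + 1)*(-1) - 1*(-8))) = -1170/6247 - (-15)*(-15 + (3*(-1) + 8)) = -1170/6247 - (-15)*(-15 + (-3 + 8)) = -1170/6247 - (-15)*(-15 + 5) = -1170/6247 - (-15)*(-10) = -1170/6247 - 1*150 = -1170/6247 - 150 = -938220/6247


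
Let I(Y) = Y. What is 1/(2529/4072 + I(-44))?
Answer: -4072/176639 ≈ -0.023053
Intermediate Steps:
1/(2529/4072 + I(-44)) = 1/(2529/4072 - 44) = 1/(-176639/4072) = -4072/176639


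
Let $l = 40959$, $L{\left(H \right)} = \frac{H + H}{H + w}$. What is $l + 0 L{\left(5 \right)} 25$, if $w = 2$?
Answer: $40959$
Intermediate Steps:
$L{\left(H \right)} = \frac{2 H}{2 + H}$ ($L{\left(H \right)} = \frac{H + H}{H + 2} = \frac{2 H}{2 + H}$)
$l + 0 L{\left(5 \right)} 25 = 40959 + 0 \cdot 2 \cdot 5 \frac{1}{2 + 5} \cdot 25 = 40959 + 0 \cdot 2 \cdot 5 \cdot \frac{1}{7} \cdot 25 = 40959 + 0 \cdot \frac{10}{7} \cdot 25 = 40959 + 0 \cdot 25 = 40959 + 0 = 40959$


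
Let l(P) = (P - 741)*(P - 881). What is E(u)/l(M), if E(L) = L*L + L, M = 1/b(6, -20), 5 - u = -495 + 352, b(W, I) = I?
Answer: 8820800/261160841 ≈ 0.033775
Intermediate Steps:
u = 148 (u = 5 - (-495 + 352) = 5 - 1*(-143) = 5 + 143 = 148)
M = -1/20 (M = 1/(-20) = -1/20 ≈ -0.050000)
E(L) = L + L² (E(L) = L² + L = L + L²)
l(P) = (-881 + P)*(-741 + P) (l(P) = (-741 + P)*(-881 + P) = (-881 + P)*(-741 + P))
E(u)/l(M) = (148*(1 + 148))/(652821 + (-1/20)² - 1622*(-1/20)) = (148*149)/(652821 + 1/400 + 811/10) = 22052/(261160841/400) = 22052*(400/261160841) = 8820800/261160841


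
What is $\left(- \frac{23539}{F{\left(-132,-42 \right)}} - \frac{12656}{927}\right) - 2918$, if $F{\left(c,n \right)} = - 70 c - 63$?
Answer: $- \frac{8320540429}{2835693} \approx -2934.2$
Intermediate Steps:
$F{\left(c,n \right)} = -63 - 70 c$
$\left(- \frac{23539}{F{\left(-132,-42 \right)}} - \frac{12656}{927}\right) - 2918 = \left(- \frac{23539}{-63 - -9240} - \frac{12656}{927}\right) - 2918 = \left(- \frac{23539}{-63 + 9240} - \frac{12656}{927}\right) - 2918 = \left(- \frac{23539}{9177} - \frac{12656}{927}\right) - 2918 = - \frac{45988255}{2835693} - 2918 = - \frac{8320540429}{2835693}$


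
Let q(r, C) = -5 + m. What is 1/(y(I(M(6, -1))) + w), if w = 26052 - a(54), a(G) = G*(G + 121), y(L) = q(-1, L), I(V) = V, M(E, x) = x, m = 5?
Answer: 1/16602 ≈ 6.0234e-5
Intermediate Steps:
q(r, C) = 0 (q(r, C) = -5 + 5 = 0)
y(L) = 0
a(G) = G*(121 + G)
w = 16602 (w = 26052 - 54*(121 + 54) = 26052 - 54*175 = 26052 - 1*9450 = 26052 - 9450 = 16602)
1/(y(I(M(6, -1))) + w) = 1/(0 + 16602) = 1/16602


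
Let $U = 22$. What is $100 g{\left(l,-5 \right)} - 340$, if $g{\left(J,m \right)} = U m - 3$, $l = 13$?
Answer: $-11640$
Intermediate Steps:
$g{\left(J,m \right)} = -3 + 22 m$ ($g{\left(J,m \right)} = 22 m - 3 = -3 + 22 m$)
$100 g{\left(l,-5 \right)} - 340 = 100 \left(-3 + 22 \left(-5\right)\right) - 340 = 100 \left(-3 - 110\right) - 340 = 100 \left(-113\right) - 340 = -11300 - 340 = -11640$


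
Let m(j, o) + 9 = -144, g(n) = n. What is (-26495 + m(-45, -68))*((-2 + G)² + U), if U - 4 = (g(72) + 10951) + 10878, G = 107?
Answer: -877518640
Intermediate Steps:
m(j, o) = -153 (m(j, o) = -9 - 144 = -153)
U = 21905 (U = 4 + ((72 + 10951) + 10878) = 4 + (11023 + 10878) = 4 + 21901 = 21905)
(-26495 + m(-45, -68))*((-2 + G)² + U) = (-26495 - 153)*((-2 + 107)² + 21905) = -26648*(105² + 21905) = -26648*(11025 + 21905) = -26648*32930 = -877518640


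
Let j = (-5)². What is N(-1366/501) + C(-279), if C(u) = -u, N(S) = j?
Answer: 304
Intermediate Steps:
j = 25
N(S) = 25
N(-1366/501) + C(-279) = 25 - 1*(-279) = 25 + 279 = 304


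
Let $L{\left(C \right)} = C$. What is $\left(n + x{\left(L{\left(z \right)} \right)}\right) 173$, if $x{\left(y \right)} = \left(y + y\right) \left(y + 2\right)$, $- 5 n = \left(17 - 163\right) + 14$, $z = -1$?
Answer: $\frac{21106}{5} \approx 4221.2$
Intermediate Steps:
$n = \frac{132}{5}$ ($n = - \frac{\left(17 - 163\right) + 14}{5} = - \frac{-146 + 14}{5} = \left(- \frac{1}{5}\right) \left(-132\right) = \frac{132}{5} \approx 26.4$)
$x{\left(y \right)} = 2 y \left(2 + y\right)$
$\left(n + x{\left(L{\left(z \right)} \right)}\right) 173 = \left(\frac{132}{5} + 2 \left(-1\right) \left(2 - 1\right)\right) 173 = \left(\frac{132}{5} + 2 \left(-1\right) 1\right) 173 = \left(\frac{132}{5} - 2\right) 173 = \frac{122}{5} \cdot 173 = \frac{21106}{5}$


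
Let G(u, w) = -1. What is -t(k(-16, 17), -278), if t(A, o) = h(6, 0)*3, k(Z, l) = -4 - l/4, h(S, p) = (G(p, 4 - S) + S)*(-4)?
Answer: 60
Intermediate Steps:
h(S, p) = 4 - 4*S (h(S, p) = (-1 + S)*(-4) = 4 - 4*S)
k(Z, l) = -4 - l/4
t(A, o) = -60 (t(A, o) = (4 - 4*6)*3 = (4 - 24)*3 = -20*3 = -60)
-t(k(-16, 17), -278) = -1*(-60) = 60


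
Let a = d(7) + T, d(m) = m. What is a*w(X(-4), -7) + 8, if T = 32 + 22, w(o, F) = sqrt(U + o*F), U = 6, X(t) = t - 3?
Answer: 8 + 61*sqrt(55) ≈ 460.39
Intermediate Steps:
X(t) = -3 + t
w(o, F) = sqrt(6 + F*o) (w(o, F) = sqrt(6 + o*F) = sqrt(6 + F*o))
T = 54
a = 61 (a = 7 + 54 = 61)
a*w(X(-4), -7) + 8 = 61*sqrt(6 - 7*(-3 - 4)) + 8 = 61*sqrt(6 - 7*(-7)) + 8 = 61*sqrt(6 + 49) + 8 = 61*sqrt(55) + 8 = 8 + 61*sqrt(55)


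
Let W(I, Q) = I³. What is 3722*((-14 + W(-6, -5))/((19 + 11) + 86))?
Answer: -214015/29 ≈ -7379.8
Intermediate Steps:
3722*((-14 + W(-6, -5))/((19 + 11) + 86)) = 3722*((-14 + (-6)³)/((19 + 11) + 86)) = 3722*((-14 - 216)/(30 + 86)) = 3722*(-230/116) = 3722*(-230*1/116) = 3722*(-115/58) = -214015/29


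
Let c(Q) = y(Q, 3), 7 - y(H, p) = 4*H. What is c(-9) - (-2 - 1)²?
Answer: 34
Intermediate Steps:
y(H, p) = 7 - 4*H
c(Q) = 7 - 4*Q
c(-9) - (-2 - 1)² = (7 - 4*(-9)) - (-2 - 1)² = (7 + 36) - 1*(-3)² = 43 - 1*9 = 43 - 9 = 34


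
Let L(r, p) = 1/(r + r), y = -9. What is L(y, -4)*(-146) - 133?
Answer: -1124/9 ≈ -124.89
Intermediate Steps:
L(r, p) = 1/(2*r)
L(y, -4)*(-146) - 133 = ((½)/(-9))*(-146) - 133 = ((½)*(-⅑))*(-146) - 133 = -1/18*(-146) - 133 = 73/9 - 133 = -1124/9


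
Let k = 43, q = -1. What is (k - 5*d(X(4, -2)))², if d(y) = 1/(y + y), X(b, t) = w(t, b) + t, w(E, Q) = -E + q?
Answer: 8281/4 ≈ 2070.3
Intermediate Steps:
w(E, Q) = -1 - E (w(E, Q) = -E - 1 = -1 - E)
X(b, t) = -1 (X(b, t) = (-1 - t) + t = -1)
d(y) = 1/(2*y)
(k - 5*d(X(4, -2)))² = (43 - 5/(2*(-1)))² = (43 - 5*(-1)/2)² = (43 - 5*(-½))² = (43 + 5/2)² = (91/2)² = 8281/4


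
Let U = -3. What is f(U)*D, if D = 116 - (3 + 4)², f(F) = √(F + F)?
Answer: 67*I*√6 ≈ 164.12*I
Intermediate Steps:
f(F) = √2*√F (f(F) = √(2*F) = √2*√F)
D = 67 (D = 116 - 1*7² = 116 - 1*49 = 116 - 49 = 67)
f(U)*D = (√2*√(-3))*67 = (√2*(I*√3))*67 = (I*√6)*67 = 67*I*√6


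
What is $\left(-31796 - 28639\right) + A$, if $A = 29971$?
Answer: $-30464$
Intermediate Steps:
$\left(-31796 - 28639\right) + A = \left(-31796 - 28639\right) + 29971 = -60435 + 29971 = -30464$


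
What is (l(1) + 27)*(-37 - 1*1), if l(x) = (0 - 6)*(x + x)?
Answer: -570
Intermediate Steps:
l(x) = -12*x
(l(1) + 27)*(-37 - 1*1) = (-12*1 + 27)*(-37 - 1*1) = (-12 + 27)*(-37 - 1) = 15*(-38) = -570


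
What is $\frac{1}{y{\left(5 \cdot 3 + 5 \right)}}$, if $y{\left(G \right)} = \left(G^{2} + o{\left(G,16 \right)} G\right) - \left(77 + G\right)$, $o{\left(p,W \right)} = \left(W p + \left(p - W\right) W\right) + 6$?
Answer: $\frac{1}{8103} \approx 0.00012341$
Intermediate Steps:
$o{\left(p,W \right)} = 6 + W p + W \left(p - W\right)$ ($o{\left(p,W \right)} = \left(W p + W \left(p - W\right)\right) + 6 = 6 + W p + W \left(p - W\right)$)
$y{\left(G \right)} = -77 + G^{2} - G + G \left(-250 + 32 G\right)$ ($y{\left(G \right)} = \left(G^{2} + \left(6 - 16^{2} + 2 \cdot 16 G\right) G\right) - \left(77 + G\right) = \left(G^{2} + \left(6 - 256 + 32 G\right) G\right) - \left(77 + G\right) = \left(G^{2} + \left(-250 + 32 G\right) G\right) - \left(77 + G\right) = \left(G^{2} + G \left(-250 + 32 G\right)\right) - \left(77 + G\right) = -77 + G^{2} - G + G \left(-250 + 32 G\right)$)
$\frac{1}{y{\left(5 \cdot 3 + 5 \right)}} = \frac{1}{-77 - 251 \left(5 \cdot 3 + 5\right) + 33 \left(5 \cdot 3 + 5\right)^{2}} = \frac{1}{-77 - 251 \left(15 + 5\right) + 33 \left(15 + 5\right)^{2}} = \frac{1}{-77 - 5020 + 33 \cdot 20^{2}} = \frac{1}{-77 - 5020 + 33 \cdot 400} = \frac{1}{-77 - 5020 + 13200} = \frac{1}{8103}$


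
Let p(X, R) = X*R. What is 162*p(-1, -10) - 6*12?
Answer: 1548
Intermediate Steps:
p(X, R) = R*X
162*p(-1, -10) - 6*12 = 162*(-10*(-1)) - 6*12 = 162*10 - 72 = 1620 - 72 = 1548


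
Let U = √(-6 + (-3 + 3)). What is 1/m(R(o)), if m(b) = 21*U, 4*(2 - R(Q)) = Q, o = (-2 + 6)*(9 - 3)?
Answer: -I*√6/126 ≈ -0.01944*I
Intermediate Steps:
o = 24 (o = 4*6 = 24)
U = I*√6 (U = √(-6 + 0) = √(-6) = I*√6 ≈ 2.4495*I)
R(Q) = 2 - Q/4
m(b) = 21*I*√6 (m(b) = 21*(I*√6) = 21*I*√6)
1/m(R(o)) = 1/(21*I*√6) = -I*√6/126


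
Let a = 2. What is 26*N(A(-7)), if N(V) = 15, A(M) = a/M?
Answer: 390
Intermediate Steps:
A(M) = 2/M
26*N(A(-7)) = 26*15 = 390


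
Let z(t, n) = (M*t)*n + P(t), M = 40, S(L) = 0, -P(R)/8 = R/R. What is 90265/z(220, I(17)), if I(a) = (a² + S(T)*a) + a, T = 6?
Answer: 90265/2692792 ≈ 0.033521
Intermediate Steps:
P(R) = -8 (P(R) = -8*R/R = -8*1 = -8)
I(a) = a + a² (I(a) = (a² + 0*a) + a = (a² + 0) + a = a² + a = a + a²)
z(t, n) = -8 + 40*n*t (z(t, n) = (40*t)*n - 8 = 40*n*t - 8 = -8 + 40*n*t)
90265/z(220, I(17)) = 90265/(-8 + 40*(17*(1 + 17))*220) = 90265/(-8 + 40*(17*18)*220) = 90265/(-8 + 40*306*220) = 90265/(-8 + 2692800) = 90265/2692792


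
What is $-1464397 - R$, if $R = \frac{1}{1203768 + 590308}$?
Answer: $- \frac{2627239512173}{1794076} \approx -1.4644 \cdot 10^{6}$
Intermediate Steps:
$R = \frac{1}{1794076} \approx 5.5739 \cdot 10^{-7}$
$-1464397 - R = -1464397 - \frac{1}{1794076} = - \frac{2627239512173}{1794076}$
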